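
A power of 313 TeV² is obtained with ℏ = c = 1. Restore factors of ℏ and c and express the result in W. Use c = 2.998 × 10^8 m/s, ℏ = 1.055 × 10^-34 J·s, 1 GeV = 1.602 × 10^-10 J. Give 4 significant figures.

Power is [E]/[T] = [E]²/ℏ.
1 GeV² → 1/ℏ × (1 GeV in J)² = 2.433 × 10^14 W.
Convert the energy scale: 313 TeV² = 3.13 × 10^8 GeV².
Result: 3.13 × 10^8 × 2.433 × 10^14 = 7.614 × 10^22 W.

7.614 × 10^22 W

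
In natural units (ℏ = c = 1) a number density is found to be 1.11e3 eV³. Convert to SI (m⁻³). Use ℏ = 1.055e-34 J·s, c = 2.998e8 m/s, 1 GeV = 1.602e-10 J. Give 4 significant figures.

1.442e23 m⁻³

Number density is [L]⁻³ = [E]³/(ℏc)³.
1 GeV³ → 1/(ℏc)³ × (1 GeV in J)³ = 1.299e47 m⁻³.
Convert the energy scale: 1.11e3 eV³ = 1.11e-24 GeV³.
Result: 1.11e-24 × 1.299e47 = 1.442e23 m⁻³.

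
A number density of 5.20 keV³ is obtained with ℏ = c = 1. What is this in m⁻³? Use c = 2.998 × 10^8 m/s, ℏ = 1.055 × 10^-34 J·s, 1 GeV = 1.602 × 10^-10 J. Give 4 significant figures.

6.757 × 10^29 m⁻³

Number density is [L]⁻³ = [E]³/(ℏc)³.
1 GeV³ → 1/(ℏc)³ × (1 GeV in J)³ = 1.299 × 10^47 m⁻³.
Convert the energy scale: 5.20 keV³ = 5.20 × 10^-18 GeV³.
Result: 5.20 × 10^-18 × 1.299 × 10^47 = 6.757 × 10^29 m⁻³.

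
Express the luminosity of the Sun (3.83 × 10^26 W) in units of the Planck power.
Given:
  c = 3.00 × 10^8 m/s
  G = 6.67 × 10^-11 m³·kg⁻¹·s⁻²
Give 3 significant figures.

Planck power: P_P = c⁵/G = 3.64 × 10^52 W.
3.83 × 10^26 / 3.64 × 10^52 = 1.05 × 10^-26

1.05 × 10^-26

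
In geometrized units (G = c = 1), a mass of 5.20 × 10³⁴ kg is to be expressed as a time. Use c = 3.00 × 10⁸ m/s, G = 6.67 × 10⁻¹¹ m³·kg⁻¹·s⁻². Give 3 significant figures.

Mass → time via G/c³.
5.20 × 10³⁴ kg × (G/c³) = 0.128 s

0.128 s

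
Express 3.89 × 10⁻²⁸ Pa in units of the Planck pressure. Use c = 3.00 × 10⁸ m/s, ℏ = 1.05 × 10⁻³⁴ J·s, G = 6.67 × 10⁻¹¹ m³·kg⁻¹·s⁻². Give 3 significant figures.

Planck pressure: p_P = c⁷/(ℏG²) = 4.68 × 10¹¹³ Pa.
3.89 × 10⁻²⁸ / 4.68 × 10¹¹³ = 8.31 × 10⁻¹⁴²

8.31 × 10⁻¹⁴²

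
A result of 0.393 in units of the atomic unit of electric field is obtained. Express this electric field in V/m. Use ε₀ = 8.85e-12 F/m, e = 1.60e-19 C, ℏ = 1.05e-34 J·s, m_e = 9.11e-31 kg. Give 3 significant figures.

2.05e11 V/m

One atomic unit of electric field: E_au = E_h/(e a₀) = m_e²e⁵/((4πε₀)³ℏ⁴) = 5.20e11 V/m.
0.393 × 5.20e11 V/m = 2.05e11 V/m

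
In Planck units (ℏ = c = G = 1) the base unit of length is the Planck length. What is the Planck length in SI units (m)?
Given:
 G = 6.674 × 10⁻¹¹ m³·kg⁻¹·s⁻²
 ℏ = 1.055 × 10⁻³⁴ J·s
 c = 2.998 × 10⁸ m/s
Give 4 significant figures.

1.616 × 10⁻³⁵ m

ℓ_P = √(ℏG/c³)
  = √(2.613 × 10⁻⁷⁰)
  = 1.616 × 10⁻³⁵ m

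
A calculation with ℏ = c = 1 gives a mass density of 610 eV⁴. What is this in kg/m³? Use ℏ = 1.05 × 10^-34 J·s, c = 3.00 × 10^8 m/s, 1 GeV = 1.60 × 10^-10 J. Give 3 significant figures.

Mass density is [E]/(c²[L]³) = [E]⁴/(ℏ³c⁵).
1 GeV⁴ → 1/(ℏ³c⁵) × (1 GeV in J)⁴ = 2.33 × 10^20 kg/m³.
Convert the energy scale: 610 eV⁴ = 6.10 × 10^-34 GeV⁴.
Result: 6.10 × 10^-34 × 2.33 × 10^20 = 1.42 × 10^-13 kg/m³.

1.42 × 10^-13 kg/m³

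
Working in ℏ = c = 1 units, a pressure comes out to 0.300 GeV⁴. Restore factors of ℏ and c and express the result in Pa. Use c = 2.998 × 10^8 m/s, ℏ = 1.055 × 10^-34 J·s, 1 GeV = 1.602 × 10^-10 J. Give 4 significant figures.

6.245 × 10^36 Pa

Pressure is [E]/[L]³ = [E]⁴/(ℏc)³.
1 GeV⁴ → 1/(ℏc)³ × (1 GeV in J)⁴ = 2.082 × 10^37 Pa.
Result: 0.300 × 2.082 × 10^37 = 6.245 × 10^36 Pa.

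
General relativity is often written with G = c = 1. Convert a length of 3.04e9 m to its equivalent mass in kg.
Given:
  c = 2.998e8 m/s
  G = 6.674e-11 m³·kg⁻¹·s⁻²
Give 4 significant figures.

Length → mass via c²/G.
3.04e9 m × (c²/G) = 4.094e36 kg

4.094e36 kg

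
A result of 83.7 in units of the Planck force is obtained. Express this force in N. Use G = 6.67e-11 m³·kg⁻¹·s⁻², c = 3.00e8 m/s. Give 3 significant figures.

One Planck force: F_P = c⁴/G = 1.21e44 N.
83.7 × 1.21e44 N = 1.02e46 N

1.02e46 N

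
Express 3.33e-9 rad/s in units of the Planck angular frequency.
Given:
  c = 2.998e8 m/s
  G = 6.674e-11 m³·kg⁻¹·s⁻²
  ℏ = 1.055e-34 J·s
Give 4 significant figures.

1.795e-52

Planck angular frequency: ω_P = √(c⁵/(ℏG)) = 1.855e43 rad/s.
3.33e-9 / 1.855e43 = 1.795e-52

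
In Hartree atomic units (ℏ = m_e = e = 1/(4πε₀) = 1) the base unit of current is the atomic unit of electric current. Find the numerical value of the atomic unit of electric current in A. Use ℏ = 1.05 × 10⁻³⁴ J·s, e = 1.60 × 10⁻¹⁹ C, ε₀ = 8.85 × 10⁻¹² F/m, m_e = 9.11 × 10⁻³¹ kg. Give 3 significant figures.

I_au = e E_h/ℏ = m_e e⁵/((4πε₀)²ℏ³)
E_h = 4.38 × 10⁻¹⁸ J
e·E_h/ℏ = 6.67 × 10⁻³ A

6.67 × 10⁻³ A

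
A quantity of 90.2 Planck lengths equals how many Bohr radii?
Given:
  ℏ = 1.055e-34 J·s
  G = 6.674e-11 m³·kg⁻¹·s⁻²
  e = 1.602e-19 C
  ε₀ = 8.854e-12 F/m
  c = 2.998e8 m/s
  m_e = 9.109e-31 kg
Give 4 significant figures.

2.752e-23

Planck length: ℓ_P = √(ℏG/c³) = 1.616e-35 m
Bohr radius: a₀ = 4πε₀ℏ²/(m_e e²) = 5.297e-11 m
90.2 × 1.616e-35 / 5.297e-11 = 2.752e-23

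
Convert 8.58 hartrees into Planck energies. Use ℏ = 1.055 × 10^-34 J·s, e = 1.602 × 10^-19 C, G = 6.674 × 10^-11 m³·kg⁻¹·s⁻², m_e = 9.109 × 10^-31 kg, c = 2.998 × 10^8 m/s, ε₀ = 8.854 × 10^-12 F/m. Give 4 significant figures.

1.909 × 10^-26

hartree: E_h = m_e e⁴/(4πε₀ℏ)² = 4.354 × 10^-18 J
Planck energy: E_P = √(ℏc⁵/G) = 1.957 × 10^9 J
8.58 × 4.354 × 10^-18 / 1.957 × 10^9 = 1.909 × 10^-26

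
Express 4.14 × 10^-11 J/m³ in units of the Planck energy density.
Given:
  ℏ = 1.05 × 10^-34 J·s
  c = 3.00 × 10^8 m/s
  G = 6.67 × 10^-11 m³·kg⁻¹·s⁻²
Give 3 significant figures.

Planck energy density: u_P = c⁷/(ℏG²) = 4.68 × 10^113 J/m³.
4.14 × 10^-11 / 4.68 × 10^113 = 8.84 × 10^-125

8.84 × 10^-125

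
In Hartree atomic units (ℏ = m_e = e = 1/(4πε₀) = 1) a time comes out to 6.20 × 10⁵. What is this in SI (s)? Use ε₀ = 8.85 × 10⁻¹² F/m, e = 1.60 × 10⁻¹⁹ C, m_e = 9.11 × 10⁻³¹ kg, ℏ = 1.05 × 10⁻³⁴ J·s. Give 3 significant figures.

1.49 × 10⁻¹¹ s

One atomic unit of time: τ_au = (4πε₀)²ℏ³/(m_e e⁴) = 2.40 × 10⁻¹⁷ s.
6.20 × 10⁵ × 2.40 × 10⁻¹⁷ s = 1.49 × 10⁻¹¹ s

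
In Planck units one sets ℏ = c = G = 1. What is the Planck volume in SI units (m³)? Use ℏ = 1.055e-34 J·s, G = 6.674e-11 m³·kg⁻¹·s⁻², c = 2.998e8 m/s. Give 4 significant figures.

V_P = (ℏG/c³)^(3/2)
  = √(1.784e-209)
  = 4.224e-105 m³

4.224e-105 m³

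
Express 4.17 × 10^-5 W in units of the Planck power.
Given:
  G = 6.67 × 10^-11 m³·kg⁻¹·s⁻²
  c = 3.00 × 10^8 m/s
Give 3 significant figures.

Planck power: P_P = c⁵/G = 3.64 × 10^52 W.
4.17 × 10^-5 / 3.64 × 10^52 = 1.14 × 10^-57

1.14 × 10^-57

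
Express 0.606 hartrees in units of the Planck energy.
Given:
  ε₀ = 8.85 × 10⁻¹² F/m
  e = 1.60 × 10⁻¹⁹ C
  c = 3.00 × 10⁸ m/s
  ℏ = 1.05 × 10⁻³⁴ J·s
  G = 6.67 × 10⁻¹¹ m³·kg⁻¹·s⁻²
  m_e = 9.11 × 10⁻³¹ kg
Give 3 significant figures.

hartree: E_h = m_e e⁴/(4πε₀ℏ)² = 4.38 × 10⁻¹⁸ J
Planck energy: E_P = √(ℏc⁵/G) = 1.96 × 10⁹ J
0.606 × 4.38 × 10⁻¹⁸ / 1.96 × 10⁹ = 1.36 × 10⁻²⁷

1.36 × 10⁻²⁷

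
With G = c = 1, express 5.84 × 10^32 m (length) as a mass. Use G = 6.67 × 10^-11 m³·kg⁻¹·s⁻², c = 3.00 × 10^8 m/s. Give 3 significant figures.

7.88 × 10^59 kg

Length → mass via c²/G.
5.84 × 10^32 m × (c²/G) = 7.88 × 10^59 kg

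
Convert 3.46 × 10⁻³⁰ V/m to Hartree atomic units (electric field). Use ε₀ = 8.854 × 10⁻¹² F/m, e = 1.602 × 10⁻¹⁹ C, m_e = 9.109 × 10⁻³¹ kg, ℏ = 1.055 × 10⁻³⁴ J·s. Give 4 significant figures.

atomic unit of electric field: E_au = E_h/(e a₀) = m_e²e⁵/((4πε₀)³ℏ⁴) = 5.131 × 10¹¹ V/m.
3.46 × 10⁻³⁰ / 5.131 × 10¹¹ = 6.743 × 10⁻⁴²

6.743 × 10⁻⁴²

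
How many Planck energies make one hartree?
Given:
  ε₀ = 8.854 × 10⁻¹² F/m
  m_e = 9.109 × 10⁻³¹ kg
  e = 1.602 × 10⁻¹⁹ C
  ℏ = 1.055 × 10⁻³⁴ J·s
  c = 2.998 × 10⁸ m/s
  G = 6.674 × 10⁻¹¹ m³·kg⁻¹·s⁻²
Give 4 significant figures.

2.225 × 10⁻²⁷

hartree: E_h = m_e e⁴/(4πε₀ℏ)² = 4.354 × 10⁻¹⁸ J
Planck energy: E_P = √(ℏc⁵/G) = 1.957 × 10⁹ J
ratio = 4.354 × 10⁻¹⁸ / 1.957 × 10⁹ = 2.225 × 10⁻²⁷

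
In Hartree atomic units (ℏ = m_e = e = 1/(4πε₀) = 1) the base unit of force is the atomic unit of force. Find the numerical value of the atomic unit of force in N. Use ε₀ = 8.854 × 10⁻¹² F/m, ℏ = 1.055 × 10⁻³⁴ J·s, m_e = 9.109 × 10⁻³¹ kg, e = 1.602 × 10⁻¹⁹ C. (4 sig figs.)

8.220 × 10⁻⁸ N

F_au = E_h/a₀ = m_e²e⁶/((4πε₀)³ℏ⁴)
E_h = 4.354 × 10⁻¹⁸ J
a₀ = 5.297 × 10⁻¹¹ m
E_h/a₀ = 8.220 × 10⁻⁸ N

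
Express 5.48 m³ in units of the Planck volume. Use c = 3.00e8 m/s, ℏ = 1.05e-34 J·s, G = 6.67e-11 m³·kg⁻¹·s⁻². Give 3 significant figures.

Planck volume: V_P = (ℏG/c³)^(3/2) = 4.18e-105 m³.
5.48 / 4.18e-105 = 1.31e105

1.31e105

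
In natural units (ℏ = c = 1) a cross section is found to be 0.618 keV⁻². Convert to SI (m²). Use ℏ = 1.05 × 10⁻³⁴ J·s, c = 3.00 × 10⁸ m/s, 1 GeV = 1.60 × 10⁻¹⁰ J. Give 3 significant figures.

2.40 × 10⁻²⁰ m²

Area is [L]² = [E]⁻²·(ℏc)²; restore (ℏc)².
1 GeV⁻² → (ℏc)² × (1 GeV in J)⁻² = 3.88 × 10⁻³² m².
Convert the energy scale: 0.618 keV⁻² = 6.18 × 10¹¹ GeV⁻².
Result: 6.18 × 10¹¹ × 3.88 × 10⁻³² = 2.40 × 10⁻²⁰ m².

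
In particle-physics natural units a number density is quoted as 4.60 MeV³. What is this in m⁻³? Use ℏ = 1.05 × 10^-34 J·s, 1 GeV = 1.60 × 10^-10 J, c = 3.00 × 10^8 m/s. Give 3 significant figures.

Number density is [L]⁻³ = [E]³/(ℏc)³.
1 GeV³ → 1/(ℏc)³ × (1 GeV in J)³ = 1.31 × 10^47 m⁻³.
Convert the energy scale: 4.60 MeV³ = 4.60 × 10^-9 GeV³.
Result: 4.60 × 10^-9 × 1.31 × 10^47 = 6.03 × 10^38 m⁻³.

6.03 × 10^38 m⁻³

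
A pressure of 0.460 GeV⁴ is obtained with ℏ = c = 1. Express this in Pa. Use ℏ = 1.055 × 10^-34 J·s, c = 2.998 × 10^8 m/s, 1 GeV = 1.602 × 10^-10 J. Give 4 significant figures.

9.575 × 10^36 Pa

Pressure is [E]/[L]³ = [E]⁴/(ℏc)³.
1 GeV⁴ → 1/(ℏc)³ × (1 GeV in J)⁴ = 2.082 × 10^37 Pa.
Result: 0.460 × 2.082 × 10^37 = 9.575 × 10^36 Pa.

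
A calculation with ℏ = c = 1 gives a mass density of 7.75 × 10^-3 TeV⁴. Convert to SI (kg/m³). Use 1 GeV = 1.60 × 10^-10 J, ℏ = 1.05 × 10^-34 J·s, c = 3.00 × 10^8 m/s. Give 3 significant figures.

1.81 × 10^30 kg/m³

Mass density is [E]/(c²[L]³) = [E]⁴/(ℏ³c⁵).
1 GeV⁴ → 1/(ℏ³c⁵) × (1 GeV in J)⁴ = 2.33 × 10^20 kg/m³.
Convert the energy scale: 7.75 × 10^-3 TeV⁴ = 7.75 × 10^9 GeV⁴.
Result: 7.75 × 10^9 × 2.33 × 10^20 = 1.81 × 10^30 kg/m³.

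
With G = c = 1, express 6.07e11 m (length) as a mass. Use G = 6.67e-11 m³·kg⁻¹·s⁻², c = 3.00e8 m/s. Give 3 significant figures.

8.19e38 kg

Length → mass via c²/G.
6.07e11 m × (c²/G) = 8.19e38 kg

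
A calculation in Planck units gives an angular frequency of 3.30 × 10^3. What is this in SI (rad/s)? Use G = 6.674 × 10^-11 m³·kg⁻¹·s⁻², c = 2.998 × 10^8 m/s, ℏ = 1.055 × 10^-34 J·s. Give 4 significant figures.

One Planck angular frequency: ω_P = √(c⁵/(ℏG)) = 1.855 × 10^43 rad/s.
3.30 × 10^3 × 1.855 × 10^43 rad/s = 6.120 × 10^46 rad/s

6.120 × 10^46 rad/s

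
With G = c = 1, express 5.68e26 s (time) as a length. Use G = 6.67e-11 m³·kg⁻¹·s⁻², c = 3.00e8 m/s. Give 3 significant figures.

1.70e35 m

Time → length via c.
5.68e26 s × (c) = 1.70e35 m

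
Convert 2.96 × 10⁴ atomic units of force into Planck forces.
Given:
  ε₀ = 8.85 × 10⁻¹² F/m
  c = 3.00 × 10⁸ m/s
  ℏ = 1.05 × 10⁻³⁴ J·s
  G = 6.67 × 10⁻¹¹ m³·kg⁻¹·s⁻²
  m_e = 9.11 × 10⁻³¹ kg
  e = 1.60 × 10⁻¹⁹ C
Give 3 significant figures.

atomic unit of force: F_au = E_h/a₀ = m_e²e⁶/((4πε₀)³ℏ⁴) = 8.33 × 10⁻⁸ N
Planck force: F_P = c⁴/G = 1.21 × 10⁴⁴ N
2.96 × 10⁴ × 8.33 × 10⁻⁸ / 1.21 × 10⁴⁴ = 2.03 × 10⁻⁴⁷

2.03 × 10⁻⁴⁷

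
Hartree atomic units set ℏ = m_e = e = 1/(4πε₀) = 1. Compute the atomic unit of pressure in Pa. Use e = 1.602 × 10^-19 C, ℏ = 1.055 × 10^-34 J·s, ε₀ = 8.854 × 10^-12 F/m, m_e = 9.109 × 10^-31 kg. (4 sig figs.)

The unique combination of the constants set to 1 with dimensions of pressure is P_au = E_h/a₀³ = m_e⁴e¹⁰/((4πε₀)⁵ℏ⁸).
E_h = 4.354 × 10^-18 J
a₀ = 5.297 × 10^-11 m
E_h/a₀³ = 2.929 × 10^13 Pa

2.929 × 10^13 Pa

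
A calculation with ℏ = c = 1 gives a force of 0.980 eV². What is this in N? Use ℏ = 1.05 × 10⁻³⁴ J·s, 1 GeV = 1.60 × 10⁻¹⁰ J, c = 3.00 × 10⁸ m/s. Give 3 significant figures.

Force is [E]/[L] = [E]²/(ℏc); restore (ℏc)⁻¹.
1 GeV² → 1/(ℏc) × (1 GeV in J)² = 8.13 × 10⁵ N.
Convert the energy scale: 0.980 eV² = 9.80 × 10⁻¹⁹ GeV².
Result: 9.80 × 10⁻¹⁹ × 8.13 × 10⁵ = 7.96 × 10⁻¹³ N.

7.96 × 10⁻¹³ N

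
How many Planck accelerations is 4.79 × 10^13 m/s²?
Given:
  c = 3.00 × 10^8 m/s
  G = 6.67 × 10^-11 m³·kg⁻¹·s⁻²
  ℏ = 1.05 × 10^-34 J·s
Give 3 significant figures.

8.57 × 10^-39

Planck acceleration: a_P = √(c⁷/(ℏG)) = 5.59 × 10^51 m/s².
4.79 × 10^13 / 5.59 × 10^51 = 8.57 × 10^-39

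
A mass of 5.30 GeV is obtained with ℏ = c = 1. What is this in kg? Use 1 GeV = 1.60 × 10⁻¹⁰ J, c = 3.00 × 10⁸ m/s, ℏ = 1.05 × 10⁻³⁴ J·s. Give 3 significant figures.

Mass is [E]/c²; divide by c².
1 GeV → 1/c² × (1 GeV in J) = 1.78 × 10⁻²⁷ kg.
Result: 5.30 × 1.78 × 10⁻²⁷ = 9.42 × 10⁻²⁷ kg.

9.42 × 10⁻²⁷ kg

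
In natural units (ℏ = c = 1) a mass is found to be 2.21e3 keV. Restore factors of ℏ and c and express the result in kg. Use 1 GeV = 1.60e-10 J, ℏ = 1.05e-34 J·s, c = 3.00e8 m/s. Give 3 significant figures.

3.93e-30 kg

Mass is [E]/c²; divide by c².
1 GeV → 1/c² × (1 GeV in J) = 1.78e-27 kg.
Convert the energy scale: 2.21e3 keV = 2.21e-3 GeV.
Result: 2.21e-3 × 1.78e-27 = 3.93e-30 kg.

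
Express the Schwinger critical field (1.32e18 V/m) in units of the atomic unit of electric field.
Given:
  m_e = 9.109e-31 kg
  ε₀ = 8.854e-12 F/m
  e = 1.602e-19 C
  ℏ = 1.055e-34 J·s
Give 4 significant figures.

2.573e6

atomic unit of electric field: E_au = E_h/(e a₀) = m_e²e⁵/((4πε₀)³ℏ⁴) = 5.131e11 V/m.
1.32e18 / 5.131e11 = 2.573e6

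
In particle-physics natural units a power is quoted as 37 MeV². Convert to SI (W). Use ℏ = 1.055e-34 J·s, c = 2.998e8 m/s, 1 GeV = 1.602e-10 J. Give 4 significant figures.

9.001e9 W

Power is [E]/[T] = [E]²/ℏ.
1 GeV² → 1/ℏ × (1 GeV in J)² = 2.433e14 W.
Convert the energy scale: 37 MeV² = 3.70e-5 GeV².
Result: 3.70e-5 × 2.433e14 = 9.001e9 W.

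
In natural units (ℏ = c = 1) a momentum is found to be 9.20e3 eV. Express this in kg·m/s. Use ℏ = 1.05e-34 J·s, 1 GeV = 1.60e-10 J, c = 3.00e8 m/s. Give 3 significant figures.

4.91e-24 kg·m/s

Momentum is [E]/c; divide by c.
1 GeV → 1/c × (1 GeV in J) = 5.33e-19 kg·m/s.
Convert the energy scale: 9.20e3 eV = 9.20e-6 GeV.
Result: 9.20e-6 × 5.33e-19 = 4.91e-24 kg·m/s.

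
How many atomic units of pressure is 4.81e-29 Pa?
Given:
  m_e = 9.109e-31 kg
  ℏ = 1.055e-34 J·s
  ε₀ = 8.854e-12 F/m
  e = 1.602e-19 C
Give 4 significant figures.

atomic unit of pressure: P_au = E_h/a₀³ = m_e⁴e¹⁰/((4πε₀)⁵ℏ⁸) = 2.929e13 Pa.
4.81e-29 / 2.929e13 = 1.642e-42

1.642e-42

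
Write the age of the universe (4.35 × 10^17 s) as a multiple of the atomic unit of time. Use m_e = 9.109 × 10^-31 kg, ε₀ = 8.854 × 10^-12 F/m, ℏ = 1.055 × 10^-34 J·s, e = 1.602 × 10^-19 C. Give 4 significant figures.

atomic unit of time: τ_au = (4πε₀)²ℏ³/(m_e e⁴) = 2.423 × 10^-17 s.
4.35 × 10^17 / 2.423 × 10^-17 = 1.795 × 10^34

1.795 × 10^34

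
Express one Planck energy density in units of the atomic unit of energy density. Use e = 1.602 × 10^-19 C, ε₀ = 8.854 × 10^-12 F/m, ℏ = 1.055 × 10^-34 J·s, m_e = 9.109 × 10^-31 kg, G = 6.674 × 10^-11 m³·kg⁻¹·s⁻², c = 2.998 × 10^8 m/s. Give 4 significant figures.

Planck energy density: u_P = c⁷/(ℏG²) = 4.632 × 10^113 J/m³
atomic unit of energy density: u_au = E_h/a₀³ = m_e⁴e¹⁰/((4πε₀)⁵ℏ⁸) = 2.929 × 10^13 J/m³
ratio = 4.632 × 10^113 / 2.929 × 10^13 = 1.581 × 10^100

1.581 × 10^100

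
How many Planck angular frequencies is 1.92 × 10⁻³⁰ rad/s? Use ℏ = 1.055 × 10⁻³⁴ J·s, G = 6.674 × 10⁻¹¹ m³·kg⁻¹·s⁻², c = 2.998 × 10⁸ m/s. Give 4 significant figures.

Planck angular frequency: ω_P = √(c⁵/(ℏG)) = 1.855 × 10⁴³ rad/s.
1.92 × 10⁻³⁰ / 1.855 × 10⁴³ = 1.035 × 10⁻⁷³

1.035 × 10⁻⁷³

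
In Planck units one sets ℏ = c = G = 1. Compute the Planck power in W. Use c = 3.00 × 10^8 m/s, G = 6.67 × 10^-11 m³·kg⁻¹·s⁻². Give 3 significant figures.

P_P = c⁵/G
  = 2.43 × 10^42 / 6.67 × 10^-11
  = 3.64 × 10^52 W

3.64 × 10^52 W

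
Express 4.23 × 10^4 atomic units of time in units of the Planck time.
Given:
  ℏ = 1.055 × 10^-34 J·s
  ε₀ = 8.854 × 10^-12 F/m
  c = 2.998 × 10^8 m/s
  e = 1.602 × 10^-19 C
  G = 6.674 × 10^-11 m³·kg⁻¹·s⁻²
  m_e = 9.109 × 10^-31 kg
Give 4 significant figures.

1.901 × 10^31

atomic unit of time: τ_au = (4πε₀)²ℏ³/(m_e e⁴) = 2.423 × 10^-17 s
Planck time: t_P = √(ℏG/c⁵) = 5.392 × 10^-44 s
4.23 × 10^4 × 2.423 × 10^-17 / 5.392 × 10^-44 = 1.901 × 10^31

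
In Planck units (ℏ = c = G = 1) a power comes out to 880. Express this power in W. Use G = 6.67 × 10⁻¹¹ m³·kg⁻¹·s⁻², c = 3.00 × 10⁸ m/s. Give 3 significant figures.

One Planck power: P_P = c⁵/G = 3.64 × 10⁵² W.
880 × 3.64 × 10⁵² W = 3.21 × 10⁵⁵ W

3.21 × 10⁵⁵ W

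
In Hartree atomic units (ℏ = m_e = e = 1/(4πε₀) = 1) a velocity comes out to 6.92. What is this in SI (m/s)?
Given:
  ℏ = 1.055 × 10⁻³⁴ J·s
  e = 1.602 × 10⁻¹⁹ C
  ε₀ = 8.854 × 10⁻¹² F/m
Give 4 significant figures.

1.513 × 10⁷ m/s

One atomic unit of velocity: v_au = e²/(4πε₀ℏ) = 2.186 × 10⁶ m/s.
6.92 × 2.186 × 10⁶ m/s = 1.513 × 10⁷ m/s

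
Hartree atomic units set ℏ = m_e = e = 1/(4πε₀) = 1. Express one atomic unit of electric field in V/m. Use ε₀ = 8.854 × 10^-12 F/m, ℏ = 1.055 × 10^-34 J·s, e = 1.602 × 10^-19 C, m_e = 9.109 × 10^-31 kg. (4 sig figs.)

5.131 × 10^11 V/m

Dimensional analysis gives E_au = E_h/(e a₀) = m_e²e⁵/((4πε₀)³ℏ⁴).
E_h = 4.354 × 10^-18 J
a₀ = 5.297 × 10^-11 m
E_h/(e·a₀) = 5.131 × 10^11 V/m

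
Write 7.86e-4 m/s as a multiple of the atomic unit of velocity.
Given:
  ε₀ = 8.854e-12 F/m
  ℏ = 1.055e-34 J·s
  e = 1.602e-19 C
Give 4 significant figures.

3.595e-10

atomic unit of velocity: v_au = e²/(4πε₀ℏ) = 2.186e6 m/s.
7.86e-4 / 2.186e6 = 3.595e-10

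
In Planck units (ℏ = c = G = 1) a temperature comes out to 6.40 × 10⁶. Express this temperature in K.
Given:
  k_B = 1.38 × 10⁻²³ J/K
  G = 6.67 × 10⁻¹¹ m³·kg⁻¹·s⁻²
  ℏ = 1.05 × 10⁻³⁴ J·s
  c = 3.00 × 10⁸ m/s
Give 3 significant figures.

One Planck temperature: T_P = √(ℏc⁵/G) / k_B = 1.42 × 10³² K.
6.40 × 10⁶ × 1.42 × 10³² K = 9.07 × 10³⁸ K

9.07 × 10³⁸ K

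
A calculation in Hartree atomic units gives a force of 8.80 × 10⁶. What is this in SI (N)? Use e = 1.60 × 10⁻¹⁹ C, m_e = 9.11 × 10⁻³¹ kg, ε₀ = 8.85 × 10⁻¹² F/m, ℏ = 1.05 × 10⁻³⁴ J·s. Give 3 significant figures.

One atomic unit of force: F_au = E_h/a₀ = m_e²e⁶/((4πε₀)³ℏ⁴) = 8.33 × 10⁻⁸ N.
8.80 × 10⁶ × 8.33 × 10⁻⁸ N = 0.733 N

0.733 N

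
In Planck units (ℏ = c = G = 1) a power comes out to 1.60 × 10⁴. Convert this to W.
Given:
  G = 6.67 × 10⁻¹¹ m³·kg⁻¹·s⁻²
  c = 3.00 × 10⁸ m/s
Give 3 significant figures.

One Planck power: P_P = c⁵/G = 3.64 × 10⁵² W.
1.60 × 10⁴ × 3.64 × 10⁵² W = 5.83 × 10⁵⁶ W

5.83 × 10⁵⁶ W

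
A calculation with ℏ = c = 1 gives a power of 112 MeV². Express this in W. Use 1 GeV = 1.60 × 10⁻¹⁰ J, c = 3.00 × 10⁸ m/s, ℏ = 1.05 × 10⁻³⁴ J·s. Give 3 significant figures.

2.73 × 10¹⁰ W

Power is [E]/[T] = [E]²/ℏ.
1 GeV² → 1/ℏ × (1 GeV in J)² = 2.44 × 10¹⁴ W.
Convert the energy scale: 112 MeV² = 1.12 × 10⁻⁴ GeV².
Result: 1.12 × 10⁻⁴ × 2.44 × 10¹⁴ = 2.73 × 10¹⁰ W.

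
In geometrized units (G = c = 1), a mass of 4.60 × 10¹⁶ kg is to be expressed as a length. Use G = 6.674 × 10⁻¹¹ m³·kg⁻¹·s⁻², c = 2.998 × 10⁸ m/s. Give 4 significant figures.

In G = c = 1 units mass has dimensions of length; the conversion factor is G/c².
4.60 × 10¹⁶ kg × (G/c²) = 3.416 × 10⁻¹¹ m

3.416 × 10⁻¹¹ m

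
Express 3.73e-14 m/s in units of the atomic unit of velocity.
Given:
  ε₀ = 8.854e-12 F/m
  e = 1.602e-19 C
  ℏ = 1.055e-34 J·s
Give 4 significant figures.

1.706e-20

atomic unit of velocity: v_au = e²/(4πε₀ℏ) = 2.186e6 m/s.
3.73e-14 / 2.186e6 = 1.706e-20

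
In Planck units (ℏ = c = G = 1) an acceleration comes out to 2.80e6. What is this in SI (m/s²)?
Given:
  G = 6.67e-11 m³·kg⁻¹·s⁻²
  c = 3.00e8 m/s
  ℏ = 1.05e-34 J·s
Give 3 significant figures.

One Planck acceleration: a_P = √(c⁷/(ℏG)) = 5.59e51 m/s².
2.80e6 × 5.59e51 m/s² = 1.56e58 m/s²

1.56e58 m/s²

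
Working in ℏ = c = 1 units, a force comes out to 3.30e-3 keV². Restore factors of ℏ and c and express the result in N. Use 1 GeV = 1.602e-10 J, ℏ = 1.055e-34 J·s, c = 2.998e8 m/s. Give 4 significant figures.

Force is [E]/[L] = [E]²/(ℏc); restore (ℏc)⁻¹.
1 GeV² → 1/(ℏc) × (1 GeV in J)² = 8.114e5 N.
Convert the energy scale: 3.30e-3 keV² = 3.30e-15 GeV².
Result: 3.30e-15 × 8.114e5 = 2.678e-9 N.

2.678e-9 N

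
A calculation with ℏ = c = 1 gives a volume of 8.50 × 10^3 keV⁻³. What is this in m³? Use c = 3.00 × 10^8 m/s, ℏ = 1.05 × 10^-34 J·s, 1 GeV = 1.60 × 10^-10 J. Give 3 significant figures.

6.49 × 10^-26 m³

Volume is [L]³ = [E]⁻³·(ℏc)³.
1 GeV⁻³ → (ℏc)³ × (1 GeV in J)⁻³ = 7.63 × 10^-48 m³.
Convert the energy scale: 8.50 × 10^3 keV⁻³ = 8.50 × 10^21 GeV⁻³.
Result: 8.50 × 10^21 × 7.63 × 10^-48 = 6.49 × 10^-26 m³.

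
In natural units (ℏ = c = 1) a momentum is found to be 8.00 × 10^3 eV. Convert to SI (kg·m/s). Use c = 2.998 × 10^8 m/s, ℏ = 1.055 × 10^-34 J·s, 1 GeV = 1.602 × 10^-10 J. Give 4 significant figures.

Momentum is [E]/c; divide by c.
1 GeV → 1/c × (1 GeV in J) = 5.344 × 10^-19 kg·m/s.
Convert the energy scale: 8.00 × 10^3 eV = 8.00 × 10^-6 GeV.
Result: 8.00 × 10^-6 × 5.344 × 10^-19 = 4.275 × 10^-24 kg·m/s.

4.275 × 10^-24 kg·m/s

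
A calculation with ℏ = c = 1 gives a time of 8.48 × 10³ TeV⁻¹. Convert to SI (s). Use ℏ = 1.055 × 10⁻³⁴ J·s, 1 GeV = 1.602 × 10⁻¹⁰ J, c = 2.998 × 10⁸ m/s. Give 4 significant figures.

5.585 × 10⁻²⁴ s

A time is [E]⁻¹ in ℏ=c=1; restore one factor of ℏ.
1 GeV⁻¹ → ℏ × (1 GeV in J)⁻¹ = 6.586 × 10⁻²⁵ s.
Convert the energy scale: 8.48 × 10³ TeV⁻¹ = 8.48 GeV⁻¹.
Result: 8.48 × 6.586 × 10⁻²⁵ = 5.585 × 10⁻²⁴ s.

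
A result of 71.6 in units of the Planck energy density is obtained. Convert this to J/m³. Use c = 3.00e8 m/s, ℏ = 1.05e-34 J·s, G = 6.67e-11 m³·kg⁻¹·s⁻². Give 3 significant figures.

3.35e115 J/m³

One Planck energy density: u_P = c⁷/(ℏG²) = 4.68e113 J/m³.
71.6 × 4.68e113 J/m³ = 3.35e115 J/m³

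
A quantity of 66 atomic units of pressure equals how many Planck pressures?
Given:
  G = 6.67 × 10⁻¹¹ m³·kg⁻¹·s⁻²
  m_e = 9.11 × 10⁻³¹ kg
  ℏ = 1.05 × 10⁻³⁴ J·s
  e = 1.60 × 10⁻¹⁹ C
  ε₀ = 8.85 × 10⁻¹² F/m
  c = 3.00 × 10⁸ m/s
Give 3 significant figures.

4.25 × 10⁻⁹⁹

atomic unit of pressure: P_au = E_h/a₀³ = m_e⁴e¹⁰/((4πε₀)⁵ℏ⁸) = 3.01 × 10¹³ Pa
Planck pressure: p_P = c⁷/(ℏG²) = 4.68 × 10¹¹³ Pa
66 × 3.01 × 10¹³ / 4.68 × 10¹¹³ = 4.25 × 10⁻⁹⁹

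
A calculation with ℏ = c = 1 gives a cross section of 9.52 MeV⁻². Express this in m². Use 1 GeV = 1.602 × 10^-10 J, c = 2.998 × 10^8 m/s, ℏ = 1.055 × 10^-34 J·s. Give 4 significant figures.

Area is [L]² = [E]⁻²·(ℏc)²; restore (ℏc)².
1 GeV⁻² → (ℏc)² × (1 GeV in J)⁻² = 3.898 × 10^-32 m².
Convert the energy scale: 9.52 MeV⁻² = 9.52 × 10^6 GeV⁻².
Result: 9.52 × 10^6 × 3.898 × 10^-32 = 3.711 × 10^-25 m².

3.711 × 10^-25 m²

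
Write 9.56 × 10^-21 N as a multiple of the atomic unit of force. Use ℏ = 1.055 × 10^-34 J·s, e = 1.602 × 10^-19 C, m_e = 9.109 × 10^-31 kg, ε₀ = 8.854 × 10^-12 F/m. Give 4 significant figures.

atomic unit of force: F_au = E_h/a₀ = m_e²e⁶/((4πε₀)³ℏ⁴) = 8.220 × 10^-8 N.
9.56 × 10^-21 / 8.220 × 10^-8 = 1.163 × 10^-13

1.163 × 10^-13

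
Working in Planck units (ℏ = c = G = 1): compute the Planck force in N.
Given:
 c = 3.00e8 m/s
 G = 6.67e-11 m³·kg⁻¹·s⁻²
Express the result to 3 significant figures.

1.21e44 N

From ℏ = c = G = 1 the force scale is F_P = c⁴/G.
  = 8.10e33 / 6.67e-11
  = 1.21e44 N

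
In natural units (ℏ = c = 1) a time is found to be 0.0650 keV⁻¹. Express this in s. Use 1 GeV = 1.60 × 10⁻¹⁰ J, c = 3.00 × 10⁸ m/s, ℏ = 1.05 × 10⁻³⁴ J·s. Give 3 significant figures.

4.27 × 10⁻²⁰ s

A time is [E]⁻¹ in ℏ=c=1; restore one factor of ℏ.
1 GeV⁻¹ → ℏ × (1 GeV in J)⁻¹ = 6.56 × 10⁻²⁵ s.
Convert the energy scale: 0.0650 keV⁻¹ = 6.50 × 10⁴ GeV⁻¹.
Result: 6.50 × 10⁴ × 6.56 × 10⁻²⁵ = 4.27 × 10⁻²⁰ s.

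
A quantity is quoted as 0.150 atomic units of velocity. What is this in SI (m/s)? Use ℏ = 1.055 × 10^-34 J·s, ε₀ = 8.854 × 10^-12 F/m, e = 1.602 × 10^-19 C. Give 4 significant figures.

One atomic unit of velocity: v_au = e²/(4πε₀ℏ) = 2.186 × 10^6 m/s.
0.150 × 2.186 × 10^6 m/s = 3.280 × 10^5 m/s

3.280 × 10^5 m/s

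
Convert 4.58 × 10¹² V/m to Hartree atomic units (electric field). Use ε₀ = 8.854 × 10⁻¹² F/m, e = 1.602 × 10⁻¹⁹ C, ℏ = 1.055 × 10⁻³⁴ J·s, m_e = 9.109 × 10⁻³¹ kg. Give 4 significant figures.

atomic unit of electric field: E_au = E_h/(e a₀) = m_e²e⁵/((4πε₀)³ℏ⁴) = 5.131 × 10¹¹ V/m.
4.58 × 10¹² / 5.131 × 10¹¹ = 8.926

8.926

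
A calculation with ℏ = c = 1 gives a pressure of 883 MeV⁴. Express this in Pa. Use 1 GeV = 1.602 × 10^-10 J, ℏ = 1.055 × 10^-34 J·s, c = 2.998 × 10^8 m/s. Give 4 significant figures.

1.838 × 10^28 Pa

Pressure is [E]/[L]³ = [E]⁴/(ℏc)³.
1 GeV⁴ → 1/(ℏc)³ × (1 GeV in J)⁴ = 2.082 × 10^37 Pa.
Convert the energy scale: 883 MeV⁴ = 8.83 × 10^-10 GeV⁴.
Result: 8.83 × 10^-10 × 2.082 × 10^37 = 1.838 × 10^28 Pa.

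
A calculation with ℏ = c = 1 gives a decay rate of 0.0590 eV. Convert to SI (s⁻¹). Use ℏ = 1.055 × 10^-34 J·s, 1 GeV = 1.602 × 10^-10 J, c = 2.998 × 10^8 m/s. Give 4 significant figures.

8.959 × 10^13 s⁻¹

A rate is [E]/ℏ; divide by ℏ.
1 GeV → 1/ℏ × (1 GeV in J) = 1.518 × 10^24 s⁻¹.
Convert the energy scale: 0.0590 eV = 5.90 × 10^-11 GeV.
Result: 5.90 × 10^-11 × 1.518 × 10^24 = 8.959 × 10^13 s⁻¹.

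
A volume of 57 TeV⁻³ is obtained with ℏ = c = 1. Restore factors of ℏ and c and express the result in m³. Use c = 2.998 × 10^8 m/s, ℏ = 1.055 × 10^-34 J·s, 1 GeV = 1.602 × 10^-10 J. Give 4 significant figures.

Volume is [L]³ = [E]⁻³·(ℏc)³.
1 GeV⁻³ → (ℏc)³ × (1 GeV in J)⁻³ = 7.696 × 10^-48 m³.
Convert the energy scale: 57 TeV⁻³ = 5.70 × 10^-8 GeV⁻³.
Result: 5.70 × 10^-8 × 7.696 × 10^-48 = 4.387 × 10^-55 m³.

4.387 × 10^-55 m³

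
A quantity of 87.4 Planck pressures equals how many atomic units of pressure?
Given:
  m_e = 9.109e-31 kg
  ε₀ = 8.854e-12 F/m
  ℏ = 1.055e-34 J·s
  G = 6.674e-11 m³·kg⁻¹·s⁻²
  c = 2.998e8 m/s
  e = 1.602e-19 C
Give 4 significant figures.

Planck pressure: p_P = c⁷/(ℏG²) = 4.632e113 Pa
atomic unit of pressure: P_au = E_h/a₀³ = m_e⁴e¹⁰/((4πε₀)⁵ℏ⁸) = 2.929e13 Pa
87.4 × 4.632e113 / 2.929e13 = 1.382e102

1.382e102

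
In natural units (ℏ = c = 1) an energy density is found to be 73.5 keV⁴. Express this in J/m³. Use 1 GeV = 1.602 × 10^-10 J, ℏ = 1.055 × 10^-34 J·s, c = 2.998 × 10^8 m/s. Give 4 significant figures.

1.530 × 10^15 J/m³

[E]/[L]³ = [E]⁴/(ℏc)³; restore (ℏc)⁻³.
1 GeV⁴ → 1/(ℏc)³ × (1 GeV in J)⁴ = 2.082 × 10^37 J/m³.
Convert the energy scale: 73.5 keV⁴ = 7.35 × 10^-23 GeV⁴.
Result: 7.35 × 10^-23 × 2.082 × 10^37 = 1.530 × 10^15 J/m³.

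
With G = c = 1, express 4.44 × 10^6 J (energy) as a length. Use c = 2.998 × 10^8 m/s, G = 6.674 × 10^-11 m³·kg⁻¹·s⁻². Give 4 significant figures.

3.668 × 10^-38 m

Energy → length via G/c⁴.
4.44 × 10^6 J × (G/c⁴) = 3.668 × 10^-38 m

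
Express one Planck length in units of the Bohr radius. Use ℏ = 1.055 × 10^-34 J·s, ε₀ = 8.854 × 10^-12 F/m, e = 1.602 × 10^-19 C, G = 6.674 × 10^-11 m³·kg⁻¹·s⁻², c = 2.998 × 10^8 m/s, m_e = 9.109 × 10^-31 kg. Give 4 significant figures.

Planck length: ℓ_P = √(ℏG/c³) = 1.616 × 10^-35 m
Bohr radius: a₀ = 4πε₀ℏ²/(m_e e²) = 5.297 × 10^-11 m
ratio = 1.616 × 10^-35 / 5.297 × 10^-11 = 3.051 × 10^-25

3.051 × 10^-25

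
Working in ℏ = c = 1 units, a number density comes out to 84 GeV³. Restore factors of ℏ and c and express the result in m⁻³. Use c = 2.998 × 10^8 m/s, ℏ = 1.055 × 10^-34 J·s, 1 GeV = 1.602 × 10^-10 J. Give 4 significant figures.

Number density is [L]⁻³ = [E]³/(ℏc)³.
1 GeV³ → 1/(ℏc)³ × (1 GeV in J)³ = 1.299 × 10^47 m⁻³.
Result: 84 × 1.299 × 10^47 = 1.091 × 10^49 m⁻³.

1.091 × 10^49 m⁻³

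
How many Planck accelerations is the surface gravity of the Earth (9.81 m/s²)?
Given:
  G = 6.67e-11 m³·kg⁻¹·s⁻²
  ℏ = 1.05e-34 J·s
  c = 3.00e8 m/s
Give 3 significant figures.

Planck acceleration: a_P = √(c⁷/(ℏG)) = 5.59e51 m/s².
9.81 / 5.59e51 = 1.76e-51

1.76e-51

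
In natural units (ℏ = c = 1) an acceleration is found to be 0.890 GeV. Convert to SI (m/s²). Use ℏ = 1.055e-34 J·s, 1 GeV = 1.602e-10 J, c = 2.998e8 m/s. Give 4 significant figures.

Acceleration is [L]/[T]² = c·[E]/ℏ.
1 GeV → c/ℏ × (1 GeV in J) = 4.552e32 m/s².
Result: 0.890 × 4.552e32 = 4.052e32 m/s².

4.052e32 m/s²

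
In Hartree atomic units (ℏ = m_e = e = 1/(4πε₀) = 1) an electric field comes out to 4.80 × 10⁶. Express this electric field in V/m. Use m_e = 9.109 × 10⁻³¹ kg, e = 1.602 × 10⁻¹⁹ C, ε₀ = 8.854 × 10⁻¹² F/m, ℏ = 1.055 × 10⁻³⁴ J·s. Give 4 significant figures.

One atomic unit of electric field: E_au = E_h/(e a₀) = m_e²e⁵/((4πε₀)³ℏ⁴) = 5.131 × 10¹¹ V/m.
4.80 × 10⁶ × 5.131 × 10¹¹ V/m = 2.463 × 10¹⁸ V/m

2.463 × 10¹⁸ V/m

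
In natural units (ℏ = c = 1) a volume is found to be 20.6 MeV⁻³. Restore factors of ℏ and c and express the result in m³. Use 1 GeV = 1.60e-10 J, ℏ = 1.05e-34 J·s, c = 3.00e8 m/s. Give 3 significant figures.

Volume is [L]³ = [E]⁻³·(ℏc)³.
1 GeV⁻³ → (ℏc)³ × (1 GeV in J)⁻³ = 7.63e-48 m³.
Convert the energy scale: 20.6 MeV⁻³ = 2.06e10 GeV⁻³.
Result: 2.06e10 × 7.63e-48 = 1.57e-37 m³.

1.57e-37 m³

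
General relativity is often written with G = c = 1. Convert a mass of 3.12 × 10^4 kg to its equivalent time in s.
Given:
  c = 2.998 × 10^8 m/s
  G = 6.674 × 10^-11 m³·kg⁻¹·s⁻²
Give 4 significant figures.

Mass → time via G/c³.
3.12 × 10^4 kg × (G/c³) = 7.728 × 10^-32 s

7.728 × 10^-32 s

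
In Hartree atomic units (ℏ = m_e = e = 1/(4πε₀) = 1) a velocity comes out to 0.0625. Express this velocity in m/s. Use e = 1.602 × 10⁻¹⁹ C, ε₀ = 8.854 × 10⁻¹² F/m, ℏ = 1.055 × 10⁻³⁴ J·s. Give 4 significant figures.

One atomic unit of velocity: v_au = e²/(4πε₀ℏ) = 2.186 × 10⁶ m/s.
0.0625 × 2.186 × 10⁶ m/s = 1.366 × 10⁵ m/s

1.366 × 10⁵ m/s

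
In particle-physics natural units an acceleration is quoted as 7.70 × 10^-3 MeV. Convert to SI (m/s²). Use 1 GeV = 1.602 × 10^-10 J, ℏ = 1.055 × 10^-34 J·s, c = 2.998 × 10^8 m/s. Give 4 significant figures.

3.505 × 10^27 m/s²

Acceleration is [L]/[T]² = c·[E]/ℏ.
1 GeV → c/ℏ × (1 GeV in J) = 4.552 × 10^32 m/s².
Convert the energy scale: 7.70 × 10^-3 MeV = 7.70 × 10^-6 GeV.
Result: 7.70 × 10^-6 × 4.552 × 10^32 = 3.505 × 10^27 m/s².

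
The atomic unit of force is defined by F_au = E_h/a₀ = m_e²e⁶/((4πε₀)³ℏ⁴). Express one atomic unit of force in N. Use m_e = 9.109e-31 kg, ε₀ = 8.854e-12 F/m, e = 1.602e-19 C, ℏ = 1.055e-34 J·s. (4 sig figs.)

8.220e-8 N

F_au = E_h/a₀ = m_e²e⁶/((4πε₀)³ℏ⁴)
E_h = 4.354e-18 J
a₀ = 5.297e-11 m
E_h/a₀ = 8.220e-8 N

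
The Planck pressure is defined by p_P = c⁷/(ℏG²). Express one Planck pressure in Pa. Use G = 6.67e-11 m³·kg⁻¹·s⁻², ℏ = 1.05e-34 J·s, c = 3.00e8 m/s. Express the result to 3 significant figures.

p_P = c⁷/(ℏG²)
  = 2.19e59 / 4.67e-55
  = 4.68e113 Pa

4.68e113 Pa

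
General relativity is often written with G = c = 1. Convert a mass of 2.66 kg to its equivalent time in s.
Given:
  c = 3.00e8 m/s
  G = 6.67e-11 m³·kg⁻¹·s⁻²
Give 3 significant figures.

6.57e-36 s

Mass → time via G/c³.
2.66 kg × (G/c³) = 6.57e-36 s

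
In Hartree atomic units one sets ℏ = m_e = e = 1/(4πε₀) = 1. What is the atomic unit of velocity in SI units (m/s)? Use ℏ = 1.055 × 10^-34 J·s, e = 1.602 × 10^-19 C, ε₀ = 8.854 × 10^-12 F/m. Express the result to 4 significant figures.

2.186 × 10^6 m/s

v_au = e²/(4πε₀ℏ)
  = 2.566 × 10^-38 / 1.174 × 10^-44
  = 2.186 × 10^6 m/s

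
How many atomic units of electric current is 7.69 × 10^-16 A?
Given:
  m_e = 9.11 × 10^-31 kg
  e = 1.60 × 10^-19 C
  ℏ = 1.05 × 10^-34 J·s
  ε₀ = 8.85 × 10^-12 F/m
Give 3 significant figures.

atomic unit of electric current: I_au = e E_h/ℏ = m_e e⁵/((4πε₀)²ℏ³) = 6.67 × 10^-3 A.
7.69 × 10^-16 / 6.67 × 10^-3 = 1.15 × 10^-13

1.15 × 10^-13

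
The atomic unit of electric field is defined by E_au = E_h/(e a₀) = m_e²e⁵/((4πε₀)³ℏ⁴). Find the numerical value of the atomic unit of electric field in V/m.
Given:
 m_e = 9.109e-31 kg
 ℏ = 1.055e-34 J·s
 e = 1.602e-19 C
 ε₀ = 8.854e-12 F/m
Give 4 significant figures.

5.131e11 V/m

E_au = E_h/(e a₀) = m_e²e⁵/((4πε₀)³ℏ⁴)
E_h = 4.354e-18 J
a₀ = 5.297e-11 m
E_h/(e·a₀) = 5.131e11 V/m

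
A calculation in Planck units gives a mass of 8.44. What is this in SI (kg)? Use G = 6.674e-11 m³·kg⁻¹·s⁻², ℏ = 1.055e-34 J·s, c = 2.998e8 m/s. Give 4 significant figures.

1.837e-7 kg

One Planck mass: m_P = √(ℏc/G) = 2.177e-8 kg.
8.44 × 2.177e-8 kg = 1.837e-7 kg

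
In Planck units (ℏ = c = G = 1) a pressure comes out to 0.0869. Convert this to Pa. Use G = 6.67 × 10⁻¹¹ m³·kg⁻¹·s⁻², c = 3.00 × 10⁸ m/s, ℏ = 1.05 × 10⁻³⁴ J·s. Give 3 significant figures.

One Planck pressure: p_P = c⁷/(ℏG²) = 4.68 × 10¹¹³ Pa.
0.0869 × 4.68 × 10¹¹³ Pa = 4.07 × 10¹¹² Pa

4.07 × 10¹¹² Pa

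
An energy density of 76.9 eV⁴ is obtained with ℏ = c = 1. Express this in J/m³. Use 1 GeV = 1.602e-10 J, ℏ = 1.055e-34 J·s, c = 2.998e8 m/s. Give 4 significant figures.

[E]/[L]³ = [E]⁴/(ℏc)³; restore (ℏc)⁻³.
1 GeV⁴ → 1/(ℏc)³ × (1 GeV in J)⁴ = 2.082e37 J/m³.
Convert the energy scale: 76.9 eV⁴ = 7.69e-35 GeV⁴.
Result: 7.69e-35 × 2.082e37 = 1.601e3 J/m³.

1.601e3 J/m³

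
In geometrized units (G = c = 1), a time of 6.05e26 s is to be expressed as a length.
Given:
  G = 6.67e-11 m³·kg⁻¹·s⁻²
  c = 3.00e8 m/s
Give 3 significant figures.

Time → length via c.
6.05e26 s × (c) = 1.81e35 m

1.81e35 m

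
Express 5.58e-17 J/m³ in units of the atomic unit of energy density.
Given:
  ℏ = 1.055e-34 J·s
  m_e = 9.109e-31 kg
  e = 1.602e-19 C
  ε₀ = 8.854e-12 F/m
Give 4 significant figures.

1.905e-30

atomic unit of energy density: u_au = E_h/a₀³ = m_e⁴e¹⁰/((4πε₀)⁵ℏ⁸) = 2.929e13 J/m³.
5.58e-17 / 2.929e13 = 1.905e-30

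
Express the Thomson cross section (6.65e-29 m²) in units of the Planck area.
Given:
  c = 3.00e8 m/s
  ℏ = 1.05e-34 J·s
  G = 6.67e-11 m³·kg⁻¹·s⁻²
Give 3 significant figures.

2.56e41

Planck area: A_P = ℏG/c³ = 2.59e-70 m².
6.65e-29 / 2.59e-70 = 2.56e41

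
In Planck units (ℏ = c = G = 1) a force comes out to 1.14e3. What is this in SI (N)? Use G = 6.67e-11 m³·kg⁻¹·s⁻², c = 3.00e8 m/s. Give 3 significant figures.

1.38e47 N

One Planck force: F_P = c⁴/G = 1.21e44 N.
1.14e3 × 1.21e44 N = 1.38e47 N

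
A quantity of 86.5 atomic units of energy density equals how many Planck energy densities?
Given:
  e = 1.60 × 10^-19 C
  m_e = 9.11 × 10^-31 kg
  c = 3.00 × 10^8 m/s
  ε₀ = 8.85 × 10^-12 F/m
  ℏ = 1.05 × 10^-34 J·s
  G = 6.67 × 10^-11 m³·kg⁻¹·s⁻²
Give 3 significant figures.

5.57 × 10^-99

atomic unit of energy density: u_au = E_h/a₀³ = m_e⁴e¹⁰/((4πε₀)⁵ℏ⁸) = 3.01 × 10^13 J/m³
Planck energy density: u_P = c⁷/(ℏG²) = 4.68 × 10^113 J/m³
86.5 × 3.01 × 10^13 / 4.68 × 10^113 = 5.57 × 10^-99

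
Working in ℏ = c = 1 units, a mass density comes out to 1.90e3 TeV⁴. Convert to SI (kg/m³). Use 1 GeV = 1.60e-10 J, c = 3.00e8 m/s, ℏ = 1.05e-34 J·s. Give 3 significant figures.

Mass density is [E]/(c²[L]³) = [E]⁴/(ℏ³c⁵).
1 GeV⁴ → 1/(ℏ³c⁵) × (1 GeV in J)⁴ = 2.33e20 kg/m³.
Convert the energy scale: 1.90e3 TeV⁴ = 1.90e15 GeV⁴.
Result: 1.90e15 × 2.33e20 = 4.43e35 kg/m³.

4.43e35 kg/m³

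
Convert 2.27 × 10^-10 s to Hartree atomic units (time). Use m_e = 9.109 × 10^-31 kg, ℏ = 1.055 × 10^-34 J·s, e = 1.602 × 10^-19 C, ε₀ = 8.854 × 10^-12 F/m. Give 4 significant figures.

atomic unit of time: τ_au = (4πε₀)²ℏ³/(m_e e⁴) = 2.423 × 10^-17 s.
2.27 × 10^-10 / 2.423 × 10^-17 = 9.369 × 10^6

9.369 × 10^6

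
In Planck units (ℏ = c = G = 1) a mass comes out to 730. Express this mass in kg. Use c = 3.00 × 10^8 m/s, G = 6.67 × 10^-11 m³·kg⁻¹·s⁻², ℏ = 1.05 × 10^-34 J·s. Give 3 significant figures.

One Planck mass: m_P = √(ℏc/G) = 2.17 × 10^-8 kg.
730 × 2.17 × 10^-8 kg = 1.59 × 10^-5 kg

1.59 × 10^-5 kg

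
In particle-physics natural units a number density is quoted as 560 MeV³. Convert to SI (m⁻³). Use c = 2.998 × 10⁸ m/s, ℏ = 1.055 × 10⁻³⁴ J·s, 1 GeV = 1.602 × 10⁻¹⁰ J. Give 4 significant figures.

Number density is [L]⁻³ = [E]³/(ℏc)³.
1 GeV³ → 1/(ℏc)³ × (1 GeV in J)³ = 1.299 × 10⁴⁷ m⁻³.
Convert the energy scale: 560 MeV³ = 5.60 × 10⁻⁷ GeV³.
Result: 5.60 × 10⁻⁷ × 1.299 × 10⁴⁷ = 7.277 × 10⁴⁰ m⁻³.

7.277 × 10⁴⁰ m⁻³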